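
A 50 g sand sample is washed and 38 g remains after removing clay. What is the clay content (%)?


Formula: Clay% = (W_total - W_washed) / W_total * 100
Clay mass = 50 - 38 = 12 g
Clay% = 12 / 50 * 100 = 24.0000%


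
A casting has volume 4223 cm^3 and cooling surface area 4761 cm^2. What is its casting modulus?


Formula: Casting Modulus M = V / A
M = 4223 cm^3 / 4761 cm^2 = 0.8870 cm


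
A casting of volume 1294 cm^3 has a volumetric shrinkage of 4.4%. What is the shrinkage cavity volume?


Formula: V_shrink = V_casting * shrinkage_pct / 100
V_shrink = 1294 cm^3 * 4.4 / 100 = 56.9360 cm^3

Answer: 56.9360 cm^3


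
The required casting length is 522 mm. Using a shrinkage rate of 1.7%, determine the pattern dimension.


Formula: L_pattern = L_casting * (1 + shrinkage_rate/100)
Shrinkage factor = 1 + 1.7/100 = 1.017
L_pattern = 522 mm * 1.017 = 530.8740 mm

Answer: 530.8740 mm


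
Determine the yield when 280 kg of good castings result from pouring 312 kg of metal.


Formula: Casting Yield = (W_good / W_total) * 100
Yield = (280 kg / 312 kg) * 100 = 89.7436%

Answer: 89.7436%


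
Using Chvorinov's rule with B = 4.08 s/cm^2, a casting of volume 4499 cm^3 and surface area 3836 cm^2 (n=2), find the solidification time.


Formula: t_s = B * (V/A)^n  (Chvorinov's rule, n=2)
Modulus M = V/A = 4499/3836 = 1.172836 cm
M^2 = 1.172836^2 = 1.375544 cm^2
t_s = 4.08 * 1.375544 = 5.6122 s


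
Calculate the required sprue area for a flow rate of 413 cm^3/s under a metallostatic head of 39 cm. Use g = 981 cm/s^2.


Formula: v = sqrt(2*g*h), A = Q/v
Velocity: v = sqrt(2 * 981 * 39) = sqrt(76518) = 276.6189 cm/s
Sprue area: A = Q / v = 413 / 276.6189 = 1.4930 cm^2

1.4930 cm^2


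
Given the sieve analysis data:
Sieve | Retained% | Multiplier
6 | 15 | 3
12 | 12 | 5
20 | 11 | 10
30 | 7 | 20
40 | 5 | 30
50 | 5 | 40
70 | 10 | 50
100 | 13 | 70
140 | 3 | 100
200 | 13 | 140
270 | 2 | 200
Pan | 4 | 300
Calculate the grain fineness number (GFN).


Formula: GFN = sum(pct * multiplier) / sum(pct)
sum(pct * multiplier) = 5835
sum(pct) = 100
GFN = 5835 / 100 = 58.35

Final answer: 58.35


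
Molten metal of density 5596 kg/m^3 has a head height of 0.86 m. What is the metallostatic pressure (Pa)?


Formula: P = rho * g * h
rho * g = 5596 * 9.81 = 54896.76 N/m^3
P = 54896.76 * 0.86 = 47211.2136 Pa

Answer: 47211.2136 Pa


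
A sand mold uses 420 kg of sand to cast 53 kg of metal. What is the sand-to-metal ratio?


Formula: Sand-to-Metal Ratio = W_sand / W_metal
Ratio = 420 kg / 53 kg = 7.9245


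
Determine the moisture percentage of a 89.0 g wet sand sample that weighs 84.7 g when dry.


Formula: MC = (W_wet - W_dry) / W_wet * 100
Water mass = 89.0 - 84.7 = 4.3 g
MC = 4.3 / 89.0 * 100 = 4.8315%

Answer: 4.8315%


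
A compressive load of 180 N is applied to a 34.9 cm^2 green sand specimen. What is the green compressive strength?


Formula: Compressive Strength = Force / Area
Strength = 180 N / 34.9 cm^2 = 5.1576 N/cm^2


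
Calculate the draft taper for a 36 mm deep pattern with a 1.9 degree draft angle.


Formula: taper = depth * tan(draft_angle)
tan(1.9 deg) = 0.0331734
taper = 36 mm * 0.0331734 = 1.1942 mm

Final answer: 1.1942 mm


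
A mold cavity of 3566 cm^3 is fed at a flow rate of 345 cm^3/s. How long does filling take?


Formula: t_fill = V_mold / Q_flow
t = 3566 cm^3 / 345 cm^3/s = 10.3362 s

10.3362 s


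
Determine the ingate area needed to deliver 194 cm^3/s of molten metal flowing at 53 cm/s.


Formula: A_ingate = Q / v  (continuity equation)
A = 194 cm^3/s / 53 cm/s = 3.6604 cm^2

Final answer: 3.6604 cm^2


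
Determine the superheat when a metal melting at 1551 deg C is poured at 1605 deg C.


Formula: Superheat = T_pour - T_melt
Superheat = 1605 - 1551 = 54 deg C


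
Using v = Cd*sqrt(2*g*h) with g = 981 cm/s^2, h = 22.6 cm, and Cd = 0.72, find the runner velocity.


Formula: v = Cd * sqrt(2 * g * h)  (Torricelli with discharge coefficient)
2*g*h = 2 * 981 * 22.6 = 44341.2 cm^2/s^2
sqrt(44341.2) = 210.57350 cm/s
v = 0.72 * 210.57350 = 151.6129 cm/s

151.6129 cm/s


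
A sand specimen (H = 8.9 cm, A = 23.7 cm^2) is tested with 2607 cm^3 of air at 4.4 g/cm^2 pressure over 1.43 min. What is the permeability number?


Formula: Permeability Number P = (V * H) / (p * A * t)
Numerator: V * H = 2607 * 8.9 = 23202.3
Denominator: p * A * t = 4.4 * 23.7 * 1.43 = 149.1204
P = 23202.3 / 149.1204 = 155.5944

Answer: 155.5944


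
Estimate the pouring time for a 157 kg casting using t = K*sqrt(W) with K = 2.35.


Formula: t = K * sqrt(W)
sqrt(W) = sqrt(157) = 12.52996
t = 2.35 * 12.52996 = 29.4454 s

Final answer: 29.4454 s


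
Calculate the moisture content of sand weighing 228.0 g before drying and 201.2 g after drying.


Formula: MC = (W_wet - W_dry) / W_wet * 100
Water mass = 228.0 - 201.2 = 26.8 g
MC = 26.8 / 228.0 * 100 = 11.7544%

Answer: 11.7544%


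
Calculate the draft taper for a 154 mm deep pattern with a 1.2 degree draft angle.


Formula: taper = depth * tan(draft_angle)
tan(1.2 deg) = 0.0209470
taper = 154 mm * 0.0209470 = 3.2258 mm

Final answer: 3.2258 mm


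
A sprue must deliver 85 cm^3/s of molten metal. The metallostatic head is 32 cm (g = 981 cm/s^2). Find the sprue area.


Formula: v = sqrt(2*g*h), A = Q/v
Velocity: v = sqrt(2 * 981 * 32) = sqrt(62784) = 250.5674 cm/s
Sprue area: A = Q / v = 85 / 250.5674 = 0.3392 cm^2

Final answer: 0.3392 cm^2


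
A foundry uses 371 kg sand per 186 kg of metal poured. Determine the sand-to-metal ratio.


Formula: Sand-to-Metal Ratio = W_sand / W_metal
Ratio = 371 kg / 186 kg = 1.9946


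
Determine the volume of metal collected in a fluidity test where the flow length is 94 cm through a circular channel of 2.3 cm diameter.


Formula: V = pi * (d/2)^2 * L  (cylinder volume)
Radius = 2.3/2 = 1.15 cm
V = pi * 1.15^2 * 94 = 390.5471 cm^3

390.5471 cm^3


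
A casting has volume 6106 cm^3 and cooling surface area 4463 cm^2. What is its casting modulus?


Formula: Casting Modulus M = V / A
M = 6106 cm^3 / 4463 cm^2 = 1.3681 cm

1.3681 cm


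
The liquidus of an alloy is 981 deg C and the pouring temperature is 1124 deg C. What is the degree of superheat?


Formula: Superheat = T_pour - T_melt
Superheat = 1124 - 981 = 143 deg C

Answer: 143 deg C


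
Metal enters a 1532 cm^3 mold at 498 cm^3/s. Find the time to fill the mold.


Formula: t_fill = V_mold / Q_flow
t = 1532 cm^3 / 498 cm^3/s = 3.0763 s

Final answer: 3.0763 s


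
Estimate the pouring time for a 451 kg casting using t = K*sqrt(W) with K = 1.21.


Formula: t = K * sqrt(W)
sqrt(W) = sqrt(451) = 21.23676
t = 1.21 * 21.23676 = 25.6965 s

Final answer: 25.6965 s


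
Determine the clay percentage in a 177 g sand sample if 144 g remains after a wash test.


Formula: Clay% = (W_total - W_washed) / W_total * 100
Clay mass = 177 - 144 = 33 g
Clay% = 33 / 177 * 100 = 18.6441%

18.6441%


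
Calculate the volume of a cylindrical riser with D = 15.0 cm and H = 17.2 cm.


Formula: V = pi * (D/2)^2 * H  (cylinder volume)
Radius = D/2 = 15.0/2 = 7.5 cm
V = pi * 7.5^2 * 17.2 = 3039.4909 cm^3

Final answer: 3039.4909 cm^3


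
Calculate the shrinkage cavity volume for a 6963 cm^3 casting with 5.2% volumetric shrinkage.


Formula: V_shrink = V_casting * shrinkage_pct / 100
V_shrink = 6963 cm^3 * 5.2 / 100 = 362.0760 cm^3


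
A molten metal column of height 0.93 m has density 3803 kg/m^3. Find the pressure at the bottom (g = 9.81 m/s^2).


Formula: P = rho * g * h
rho * g = 3803 * 9.81 = 37307.43 N/m^3
P = 37307.43 * 0.93 = 34695.9099 Pa

Final answer: 34695.9099 Pa


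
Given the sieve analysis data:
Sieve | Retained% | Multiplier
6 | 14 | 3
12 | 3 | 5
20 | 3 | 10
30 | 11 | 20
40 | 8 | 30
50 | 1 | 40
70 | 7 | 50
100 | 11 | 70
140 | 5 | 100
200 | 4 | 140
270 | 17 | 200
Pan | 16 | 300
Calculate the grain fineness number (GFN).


Formula: GFN = sum(pct * multiplier) / sum(pct)
sum(pct * multiplier) = 10967
sum(pct) = 100
GFN = 10967 / 100 = 109.67

Answer: 109.67


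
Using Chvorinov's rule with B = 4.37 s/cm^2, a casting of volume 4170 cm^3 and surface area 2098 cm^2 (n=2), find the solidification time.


Formula: t_s = B * (V/A)^n  (Chvorinov's rule, n=2)
Modulus M = V/A = 4170/2098 = 1.987607 cm
M^2 = 1.987607^2 = 3.950582 cm^2
t_s = 4.37 * 3.950582 = 17.2640 s

Answer: 17.2640 s


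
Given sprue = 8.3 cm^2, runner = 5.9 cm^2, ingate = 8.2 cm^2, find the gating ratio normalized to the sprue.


Sprue:Runner:Ingate = 1 : 5.9/8.3 : 8.2/8.3 = 1:0.71:0.99

Final answer: 1:0.71:0.99


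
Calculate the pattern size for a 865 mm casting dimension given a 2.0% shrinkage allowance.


Formula: L_pattern = L_casting * (1 + shrinkage_rate/100)
Shrinkage factor = 1 + 2.0/100 = 1.02
L_pattern = 865 mm * 1.02 = 882.3000 mm

Answer: 882.3000 mm


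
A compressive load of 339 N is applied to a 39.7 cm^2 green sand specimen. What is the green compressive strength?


Formula: Compressive Strength = Force / Area
Strength = 339 N / 39.7 cm^2 = 8.5390 N/cm^2


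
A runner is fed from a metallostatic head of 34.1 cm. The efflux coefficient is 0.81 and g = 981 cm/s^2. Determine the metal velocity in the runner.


Formula: v = Cd * sqrt(2 * g * h)  (Torricelli with discharge coefficient)
2*g*h = 2 * 981 * 34.1 = 66904.2 cm^2/s^2
sqrt(66904.2) = 258.65846 cm/s
v = 0.81 * 258.65846 = 209.5134 cm/s

209.5134 cm/s


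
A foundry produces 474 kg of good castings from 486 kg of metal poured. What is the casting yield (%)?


Formula: Casting Yield = (W_good / W_total) * 100
Yield = (474 kg / 486 kg) * 100 = 97.5309%

Final answer: 97.5309%


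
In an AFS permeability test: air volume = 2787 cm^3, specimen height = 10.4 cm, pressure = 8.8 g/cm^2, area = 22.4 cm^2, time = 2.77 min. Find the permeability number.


Formula: Permeability Number P = (V * H) / (p * A * t)
Numerator: V * H = 2787 * 10.4 = 28984.8
Denominator: p * A * t = 8.8 * 22.4 * 2.77 = 546.0224
P = 28984.8 / 546.0224 = 53.0835

Answer: 53.0835


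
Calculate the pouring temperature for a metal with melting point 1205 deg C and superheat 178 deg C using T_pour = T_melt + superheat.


Formula: T_pour = T_melt + Superheat
T_pour = 1205 + 178 = 1383 deg C

Final answer: 1383 deg C


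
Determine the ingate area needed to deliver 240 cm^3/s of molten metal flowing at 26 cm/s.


Formula: A_ingate = Q / v  (continuity equation)
A = 240 cm^3/s / 26 cm/s = 9.2308 cm^2

Final answer: 9.2308 cm^2


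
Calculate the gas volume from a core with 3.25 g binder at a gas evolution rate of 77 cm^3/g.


Formula: V_gas = W_binder * gas_evolution_rate
V = 3.25 g * 77 cm^3/g = 250.2500 cm^3

Final answer: 250.2500 cm^3


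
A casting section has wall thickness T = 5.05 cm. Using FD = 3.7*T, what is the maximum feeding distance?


Formula: FD = 3.7 * T  (riser feeding-distance rule)
FD = 3.7 * 5.05 cm = 18.6850 cm

Answer: 18.6850 cm


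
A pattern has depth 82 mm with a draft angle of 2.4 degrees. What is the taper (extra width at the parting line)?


Formula: taper = depth * tan(draft_angle)
tan(2.4 deg) = 0.0419124
taper = 82 mm * 0.0419124 = 3.4368 mm

3.4368 mm


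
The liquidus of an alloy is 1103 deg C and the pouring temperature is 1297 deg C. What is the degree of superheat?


Formula: Superheat = T_pour - T_melt
Superheat = 1297 - 1103 = 194 deg C


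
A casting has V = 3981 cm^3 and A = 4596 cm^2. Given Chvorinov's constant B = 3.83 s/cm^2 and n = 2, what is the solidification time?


Formula: t_s = B * (V/A)^n  (Chvorinov's rule, n=2)
Modulus M = V/A = 3981/4596 = 0.866188 cm
M^2 = 0.866188^2 = 0.750282 cm^2
t_s = 3.83 * 0.750282 = 2.8736 s

2.8736 s


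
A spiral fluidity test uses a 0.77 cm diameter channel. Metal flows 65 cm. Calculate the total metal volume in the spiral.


Formula: V = pi * (d/2)^2 * L  (cylinder volume)
Radius = 0.77/2 = 0.385 cm
V = pi * 0.385^2 * 65 = 30.2681 cm^3

30.2681 cm^3


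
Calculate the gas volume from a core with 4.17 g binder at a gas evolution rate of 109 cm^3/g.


Formula: V_gas = W_binder * gas_evolution_rate
V = 4.17 g * 109 cm^3/g = 454.5300 cm^3

454.5300 cm^3


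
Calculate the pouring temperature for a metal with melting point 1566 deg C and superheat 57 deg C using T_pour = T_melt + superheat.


Formula: T_pour = T_melt + Superheat
T_pour = 1566 + 57 = 1623 deg C


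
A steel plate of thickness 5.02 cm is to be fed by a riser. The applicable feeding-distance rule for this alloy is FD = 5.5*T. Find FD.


Formula: FD = 5.5 * T  (riser feeding-distance rule)
FD = 5.5 * 5.02 cm = 27.6100 cm

27.6100 cm


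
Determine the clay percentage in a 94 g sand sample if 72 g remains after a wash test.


Formula: Clay% = (W_total - W_washed) / W_total * 100
Clay mass = 94 - 72 = 22 g
Clay% = 22 / 94 * 100 = 23.4043%


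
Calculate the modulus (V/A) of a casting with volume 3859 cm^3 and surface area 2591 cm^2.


Formula: Casting Modulus M = V / A
M = 3859 cm^3 / 2591 cm^2 = 1.4894 cm

Final answer: 1.4894 cm


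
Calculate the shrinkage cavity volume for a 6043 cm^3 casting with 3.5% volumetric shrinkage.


Formula: V_shrink = V_casting * shrinkage_pct / 100
V_shrink = 6043 cm^3 * 3.5 / 100 = 211.5050 cm^3


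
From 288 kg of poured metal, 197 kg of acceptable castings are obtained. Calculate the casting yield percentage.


Formula: Casting Yield = (W_good / W_total) * 100
Yield = (197 kg / 288 kg) * 100 = 68.4028%

Answer: 68.4028%


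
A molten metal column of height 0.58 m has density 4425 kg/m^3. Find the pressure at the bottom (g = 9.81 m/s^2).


Formula: P = rho * g * h
rho * g = 4425 * 9.81 = 43409.25 N/m^3
P = 43409.25 * 0.58 = 25177.3650 Pa

25177.3650 Pa


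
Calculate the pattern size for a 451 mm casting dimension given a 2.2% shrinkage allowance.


Formula: L_pattern = L_casting * (1 + shrinkage_rate/100)
Shrinkage factor = 1 + 2.2/100 = 1.022
L_pattern = 451 mm * 1.022 = 460.9220 mm

460.9220 mm


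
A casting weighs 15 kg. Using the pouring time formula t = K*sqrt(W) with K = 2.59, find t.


Formula: t = K * sqrt(W)
sqrt(W) = sqrt(15) = 3.87298
t = 2.59 * 3.87298 = 10.0310 s

Answer: 10.0310 s


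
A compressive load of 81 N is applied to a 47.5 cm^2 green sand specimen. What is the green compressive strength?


Formula: Compressive Strength = Force / Area
Strength = 81 N / 47.5 cm^2 = 1.7053 N/cm^2

Answer: 1.7053 N/cm^2


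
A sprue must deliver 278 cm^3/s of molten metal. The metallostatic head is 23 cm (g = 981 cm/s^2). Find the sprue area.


Formula: v = sqrt(2*g*h), A = Q/v
Velocity: v = sqrt(2 * 981 * 23) = sqrt(45126) = 212.4288 cm/s
Sprue area: A = Q / v = 278 / 212.4288 = 1.3087 cm^2


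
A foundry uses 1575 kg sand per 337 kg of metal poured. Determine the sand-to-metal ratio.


Formula: Sand-to-Metal Ratio = W_sand / W_metal
Ratio = 1575 kg / 337 kg = 4.6736

Final answer: 4.6736


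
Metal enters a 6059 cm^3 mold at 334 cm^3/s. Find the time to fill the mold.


Formula: t_fill = V_mold / Q_flow
t = 6059 cm^3 / 334 cm^3/s = 18.1407 s

Final answer: 18.1407 s


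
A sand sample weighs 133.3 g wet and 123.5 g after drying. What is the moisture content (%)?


Formula: MC = (W_wet - W_dry) / W_wet * 100
Water mass = 133.3 - 123.5 = 9.8 g
MC = 9.8 / 133.3 * 100 = 7.3518%


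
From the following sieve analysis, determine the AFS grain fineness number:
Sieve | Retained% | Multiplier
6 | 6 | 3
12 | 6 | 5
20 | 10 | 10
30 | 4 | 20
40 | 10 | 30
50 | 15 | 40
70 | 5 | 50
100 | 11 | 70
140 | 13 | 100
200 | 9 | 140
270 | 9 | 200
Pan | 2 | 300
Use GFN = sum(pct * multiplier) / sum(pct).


Formula: GFN = sum(pct * multiplier) / sum(pct)
sum(pct * multiplier) = 7108
sum(pct) = 100
GFN = 7108 / 100 = 71.08

71.08


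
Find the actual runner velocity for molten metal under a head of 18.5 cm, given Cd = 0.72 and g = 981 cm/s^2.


Formula: v = Cd * sqrt(2 * g * h)  (Torricelli with discharge coefficient)
2*g*h = 2 * 981 * 18.5 = 36297.0 cm^2/s^2
sqrt(36297.0) = 190.51772 cm/s
v = 0.72 * 190.51772 = 137.1728 cm/s

Final answer: 137.1728 cm/s


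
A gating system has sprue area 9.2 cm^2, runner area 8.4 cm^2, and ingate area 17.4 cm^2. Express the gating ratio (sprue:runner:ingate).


Sprue:Runner:Ingate = 1 : 8.4/9.2 : 17.4/9.2 = 1:0.91:1.89


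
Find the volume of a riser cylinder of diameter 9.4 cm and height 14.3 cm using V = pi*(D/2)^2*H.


Formula: V = pi * (D/2)^2 * H  (cylinder volume)
Radius = D/2 = 9.4/2 = 4.7 cm
V = pi * 4.7^2 * 14.3 = 992.3883 cm^3

Answer: 992.3883 cm^3


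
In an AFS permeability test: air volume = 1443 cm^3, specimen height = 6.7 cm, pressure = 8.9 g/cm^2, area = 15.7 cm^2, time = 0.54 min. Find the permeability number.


Formula: Permeability Number P = (V * H) / (p * A * t)
Numerator: V * H = 1443 * 6.7 = 9668.1
Denominator: p * A * t = 8.9 * 15.7 * 0.54 = 75.4542
P = 9668.1 / 75.4542 = 128.1320

Answer: 128.1320


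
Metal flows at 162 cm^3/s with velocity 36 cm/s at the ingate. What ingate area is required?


Formula: A_ingate = Q / v  (continuity equation)
A = 162 cm^3/s / 36 cm/s = 4.5000 cm^2

Answer: 4.5000 cm^2


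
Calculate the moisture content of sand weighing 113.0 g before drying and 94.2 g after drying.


Formula: MC = (W_wet - W_dry) / W_wet * 100
Water mass = 113.0 - 94.2 = 18.8 g
MC = 18.8 / 113.0 * 100 = 16.6372%

16.6372%


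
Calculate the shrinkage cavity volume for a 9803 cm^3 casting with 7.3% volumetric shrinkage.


Formula: V_shrink = V_casting * shrinkage_pct / 100
V_shrink = 9803 cm^3 * 7.3 / 100 = 715.6190 cm^3

715.6190 cm^3


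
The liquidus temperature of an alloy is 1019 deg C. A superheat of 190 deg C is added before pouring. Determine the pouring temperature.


Formula: T_pour = T_melt + Superheat
T_pour = 1019 + 190 = 1209 deg C

1209 deg C


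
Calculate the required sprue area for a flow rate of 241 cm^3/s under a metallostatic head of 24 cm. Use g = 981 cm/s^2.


Formula: v = sqrt(2*g*h), A = Q/v
Velocity: v = sqrt(2 * 981 * 24) = sqrt(47088) = 216.9977 cm/s
Sprue area: A = Q / v = 241 / 216.9977 = 1.1106 cm^2

Answer: 1.1106 cm^2


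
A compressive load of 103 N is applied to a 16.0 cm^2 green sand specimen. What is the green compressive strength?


Formula: Compressive Strength = Force / Area
Strength = 103 N / 16.0 cm^2 = 6.4375 N/cm^2

6.4375 N/cm^2


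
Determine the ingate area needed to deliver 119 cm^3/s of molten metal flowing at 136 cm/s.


Formula: A_ingate = Q / v  (continuity equation)
A = 119 cm^3/s / 136 cm/s = 0.8750 cm^2

Answer: 0.8750 cm^2


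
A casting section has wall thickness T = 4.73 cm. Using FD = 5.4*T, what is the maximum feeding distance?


Formula: FD = 5.4 * T  (riser feeding-distance rule)
FD = 5.4 * 4.73 cm = 25.5420 cm

Answer: 25.5420 cm


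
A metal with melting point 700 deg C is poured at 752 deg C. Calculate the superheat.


Formula: Superheat = T_pour - T_melt
Superheat = 752 - 700 = 52 deg C

Final answer: 52 deg C


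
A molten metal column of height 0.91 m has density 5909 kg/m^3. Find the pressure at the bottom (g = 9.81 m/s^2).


Formula: P = rho * g * h
rho * g = 5909 * 9.81 = 57967.29 N/m^3
P = 57967.29 * 0.91 = 52750.2339 Pa

Answer: 52750.2339 Pa


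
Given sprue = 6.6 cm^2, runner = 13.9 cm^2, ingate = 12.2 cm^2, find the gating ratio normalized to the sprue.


Sprue:Runner:Ingate = 1 : 13.9/6.6 : 12.2/6.6 = 1:2.11:1.85

Final answer: 1:2.11:1.85


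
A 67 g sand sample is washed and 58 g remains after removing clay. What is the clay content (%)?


Formula: Clay% = (W_total - W_washed) / W_total * 100
Clay mass = 67 - 58 = 9 g
Clay% = 9 / 67 * 100 = 13.4328%


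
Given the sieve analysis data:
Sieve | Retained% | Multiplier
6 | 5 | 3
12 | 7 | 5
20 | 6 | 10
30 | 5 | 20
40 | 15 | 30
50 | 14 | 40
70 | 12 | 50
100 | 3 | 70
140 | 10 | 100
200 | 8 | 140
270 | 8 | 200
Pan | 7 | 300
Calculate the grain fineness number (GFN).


Formula: GFN = sum(pct * multiplier) / sum(pct)
sum(pct * multiplier) = 7850
sum(pct) = 100
GFN = 7850 / 100 = 78.50


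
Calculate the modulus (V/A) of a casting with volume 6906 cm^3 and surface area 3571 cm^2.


Formula: Casting Modulus M = V / A
M = 6906 cm^3 / 3571 cm^2 = 1.9339 cm

Answer: 1.9339 cm


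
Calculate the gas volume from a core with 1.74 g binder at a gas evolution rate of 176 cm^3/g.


Formula: V_gas = W_binder * gas_evolution_rate
V = 1.74 g * 176 cm^3/g = 306.2400 cm^3

306.2400 cm^3


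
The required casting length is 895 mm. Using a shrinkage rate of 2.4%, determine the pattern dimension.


Formula: L_pattern = L_casting * (1 + shrinkage_rate/100)
Shrinkage factor = 1 + 2.4/100 = 1.024
L_pattern = 895 mm * 1.024 = 916.4800 mm


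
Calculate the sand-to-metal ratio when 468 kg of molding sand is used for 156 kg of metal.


Formula: Sand-to-Metal Ratio = W_sand / W_metal
Ratio = 468 kg / 156 kg = 3.0000

3.0000


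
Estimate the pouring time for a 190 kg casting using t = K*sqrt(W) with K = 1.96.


Formula: t = K * sqrt(W)
sqrt(W) = sqrt(190) = 13.78405
t = 1.96 * 13.78405 = 27.0167 s

27.0167 s


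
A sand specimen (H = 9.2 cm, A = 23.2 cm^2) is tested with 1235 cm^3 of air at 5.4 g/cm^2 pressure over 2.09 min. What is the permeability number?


Formula: Permeability Number P = (V * H) / (p * A * t)
Numerator: V * H = 1235 * 9.2 = 11362.0
Denominator: p * A * t = 5.4 * 23.2 * 2.09 = 261.8352
P = 11362.0 / 261.8352 = 43.3937


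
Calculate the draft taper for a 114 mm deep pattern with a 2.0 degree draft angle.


Formula: taper = depth * tan(draft_angle)
tan(2.0 deg) = 0.0349208
taper = 114 mm * 0.0349208 = 3.9810 mm


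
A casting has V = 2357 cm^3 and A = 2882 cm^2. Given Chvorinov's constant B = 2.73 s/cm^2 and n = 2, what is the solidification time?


Formula: t_s = B * (V/A)^n  (Chvorinov's rule, n=2)
Modulus M = V/A = 2357/2882 = 0.817835 cm
M^2 = 0.817835^2 = 0.668854 cm^2
t_s = 2.73 * 0.668854 = 1.8260 s

Answer: 1.8260 s


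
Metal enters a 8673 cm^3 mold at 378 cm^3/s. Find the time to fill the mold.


Formula: t_fill = V_mold / Q_flow
t = 8673 cm^3 / 378 cm^3/s = 22.9444 s


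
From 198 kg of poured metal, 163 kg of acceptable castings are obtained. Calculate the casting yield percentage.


Formula: Casting Yield = (W_good / W_total) * 100
Yield = (163 kg / 198 kg) * 100 = 82.3232%

Answer: 82.3232%


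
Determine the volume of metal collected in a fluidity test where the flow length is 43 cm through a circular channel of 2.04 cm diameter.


Formula: V = pi * (d/2)^2 * L  (cylinder volume)
Radius = 2.04/2 = 1.02 cm
V = pi * 1.02^2 * 43 = 140.5461 cm^3

Final answer: 140.5461 cm^3


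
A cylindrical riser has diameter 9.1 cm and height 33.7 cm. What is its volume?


Formula: V = pi * (D/2)^2 * H  (cylinder volume)
Radius = D/2 = 9.1/2 = 4.55 cm
V = pi * 4.55^2 * 33.7 = 2191.8083 cm^3

Final answer: 2191.8083 cm^3


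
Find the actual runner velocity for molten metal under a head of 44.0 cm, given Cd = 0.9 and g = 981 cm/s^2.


Formula: v = Cd * sqrt(2 * g * h)  (Torricelli with discharge coefficient)
2*g*h = 2 * 981 * 44.0 = 86328.0 cm^2/s^2
sqrt(86328.0) = 293.81627 cm/s
v = 0.9 * 293.81627 = 264.4346 cm/s

264.4346 cm/s


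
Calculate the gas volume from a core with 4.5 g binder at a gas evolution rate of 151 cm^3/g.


Formula: V_gas = W_binder * gas_evolution_rate
V = 4.5 g * 151 cm^3/g = 679.5000 cm^3


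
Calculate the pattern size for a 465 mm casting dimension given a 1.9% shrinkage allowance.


Formula: L_pattern = L_casting * (1 + shrinkage_rate/100)
Shrinkage factor = 1 + 1.9/100 = 1.019
L_pattern = 465 mm * 1.019 = 473.8350 mm

473.8350 mm


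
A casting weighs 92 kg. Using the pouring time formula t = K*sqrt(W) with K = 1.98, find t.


Formula: t = K * sqrt(W)
sqrt(W) = sqrt(92) = 9.59166
t = 1.98 * 9.59166 = 18.9915 s

Final answer: 18.9915 s


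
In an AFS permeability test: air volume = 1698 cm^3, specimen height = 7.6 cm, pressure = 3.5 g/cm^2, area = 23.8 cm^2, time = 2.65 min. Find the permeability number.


Formula: Permeability Number P = (V * H) / (p * A * t)
Numerator: V * H = 1698 * 7.6 = 12904.8
Denominator: p * A * t = 3.5 * 23.8 * 2.65 = 220.745
P = 12904.8 / 220.745 = 58.4602

Answer: 58.4602


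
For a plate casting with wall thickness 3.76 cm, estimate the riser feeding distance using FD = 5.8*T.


Formula: FD = 5.8 * T  (riser feeding-distance rule)
FD = 5.8 * 3.76 cm = 21.8080 cm

Final answer: 21.8080 cm


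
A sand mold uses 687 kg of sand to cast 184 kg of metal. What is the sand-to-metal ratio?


Formula: Sand-to-Metal Ratio = W_sand / W_metal
Ratio = 687 kg / 184 kg = 3.7337

Final answer: 3.7337


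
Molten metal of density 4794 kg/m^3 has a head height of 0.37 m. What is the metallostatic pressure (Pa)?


Formula: P = rho * g * h
rho * g = 4794 * 9.81 = 47029.14 N/m^3
P = 47029.14 * 0.37 = 17400.7818 Pa

Final answer: 17400.7818 Pa


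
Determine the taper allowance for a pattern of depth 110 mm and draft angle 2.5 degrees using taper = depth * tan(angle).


Formula: taper = depth * tan(draft_angle)
tan(2.5 deg) = 0.0436609
taper = 110 mm * 0.0436609 = 4.8027 mm


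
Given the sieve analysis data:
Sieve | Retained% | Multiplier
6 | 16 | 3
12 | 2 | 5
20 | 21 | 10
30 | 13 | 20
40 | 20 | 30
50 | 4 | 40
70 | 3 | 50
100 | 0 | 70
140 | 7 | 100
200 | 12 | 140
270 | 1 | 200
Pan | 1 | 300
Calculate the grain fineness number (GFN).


Formula: GFN = sum(pct * multiplier) / sum(pct)
sum(pct * multiplier) = 4318
sum(pct) = 100
GFN = 4318 / 100 = 43.18

Answer: 43.18


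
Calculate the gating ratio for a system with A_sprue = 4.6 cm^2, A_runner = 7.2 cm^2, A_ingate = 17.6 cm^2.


Sprue:Runner:Ingate = 1 : 7.2/4.6 : 17.6/4.6 = 1:1.57:3.83

Answer: 1:1.57:3.83


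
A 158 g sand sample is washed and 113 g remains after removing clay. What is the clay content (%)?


Formula: Clay% = (W_total - W_washed) / W_total * 100
Clay mass = 158 - 113 = 45 g
Clay% = 45 / 158 * 100 = 28.4810%

28.4810%


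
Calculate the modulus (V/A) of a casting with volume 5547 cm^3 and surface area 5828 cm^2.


Formula: Casting Modulus M = V / A
M = 5547 cm^3 / 5828 cm^2 = 0.9518 cm

0.9518 cm


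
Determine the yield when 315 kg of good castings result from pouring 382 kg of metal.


Formula: Casting Yield = (W_good / W_total) * 100
Yield = (315 kg / 382 kg) * 100 = 82.4607%

82.4607%


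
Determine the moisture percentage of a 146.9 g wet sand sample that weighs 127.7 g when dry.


Formula: MC = (W_wet - W_dry) / W_wet * 100
Water mass = 146.9 - 127.7 = 19.2 g
MC = 19.2 / 146.9 * 100 = 13.0701%

13.0701%


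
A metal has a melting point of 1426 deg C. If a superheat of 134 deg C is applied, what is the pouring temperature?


Formula: T_pour = T_melt + Superheat
T_pour = 1426 + 134 = 1560 deg C


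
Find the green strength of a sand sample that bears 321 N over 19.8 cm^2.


Formula: Compressive Strength = Force / Area
Strength = 321 N / 19.8 cm^2 = 16.2121 N/cm^2

16.2121 N/cm^2


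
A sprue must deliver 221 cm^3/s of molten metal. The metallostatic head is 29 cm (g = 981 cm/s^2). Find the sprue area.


Formula: v = sqrt(2*g*h), A = Q/v
Velocity: v = sqrt(2 * 981 * 29) = sqrt(56898) = 238.5330 cm/s
Sprue area: A = Q / v = 221 / 238.5330 = 0.9265 cm^2

Answer: 0.9265 cm^2


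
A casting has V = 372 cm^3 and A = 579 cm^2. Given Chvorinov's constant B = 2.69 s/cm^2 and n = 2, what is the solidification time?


Formula: t_s = B * (V/A)^n  (Chvorinov's rule, n=2)
Modulus M = V/A = 372/579 = 0.642487 cm
M^2 = 0.642487^2 = 0.412790 cm^2
t_s = 2.69 * 0.412790 = 1.1104 s

Answer: 1.1104 s


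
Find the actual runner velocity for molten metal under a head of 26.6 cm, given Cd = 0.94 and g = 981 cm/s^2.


Formula: v = Cd * sqrt(2 * g * h)  (Torricelli with discharge coefficient)
2*g*h = 2 * 981 * 26.6 = 52189.2 cm^2/s^2
sqrt(52189.2) = 228.44956 cm/s
v = 0.94 * 228.44956 = 214.7426 cm/s


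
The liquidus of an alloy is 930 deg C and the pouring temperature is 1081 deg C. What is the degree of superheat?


Formula: Superheat = T_pour - T_melt
Superheat = 1081 - 930 = 151 deg C

Final answer: 151 deg C


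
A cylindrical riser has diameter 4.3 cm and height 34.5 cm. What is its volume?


Formula: V = pi * (D/2)^2 * H  (cylinder volume)
Radius = D/2 = 4.3/2 = 2.15 cm
V = pi * 2.15^2 * 34.5 = 501.0094 cm^3

Answer: 501.0094 cm^3


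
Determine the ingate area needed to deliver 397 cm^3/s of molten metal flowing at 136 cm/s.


Formula: A_ingate = Q / v  (continuity equation)
A = 397 cm^3/s / 136 cm/s = 2.9191 cm^2

2.9191 cm^2


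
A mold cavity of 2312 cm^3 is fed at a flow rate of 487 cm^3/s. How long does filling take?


Formula: t_fill = V_mold / Q_flow
t = 2312 cm^3 / 487 cm^3/s = 4.7474 s

Answer: 4.7474 s


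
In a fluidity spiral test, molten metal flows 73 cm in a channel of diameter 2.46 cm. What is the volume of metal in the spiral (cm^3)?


Formula: V = pi * (d/2)^2 * L  (cylinder volume)
Radius = 2.46/2 = 1.23 cm
V = pi * 1.23^2 * 73 = 346.9628 cm^3

346.9628 cm^3


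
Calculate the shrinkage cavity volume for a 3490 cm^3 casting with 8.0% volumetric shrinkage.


Formula: V_shrink = V_casting * shrinkage_pct / 100
V_shrink = 3490 cm^3 * 8.0 / 100 = 279.2000 cm^3


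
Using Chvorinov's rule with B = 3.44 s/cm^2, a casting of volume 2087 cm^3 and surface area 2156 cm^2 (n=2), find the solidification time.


Formula: t_s = B * (V/A)^n  (Chvorinov's rule, n=2)
Modulus M = V/A = 2087/2156 = 0.967996 cm
M^2 = 0.967996^2 = 0.937016 cm^2
t_s = 3.44 * 0.937016 = 3.2233 s


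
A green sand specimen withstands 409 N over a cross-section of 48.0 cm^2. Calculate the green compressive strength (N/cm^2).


Formula: Compressive Strength = Force / Area
Strength = 409 N / 48.0 cm^2 = 8.5208 N/cm^2

Answer: 8.5208 N/cm^2


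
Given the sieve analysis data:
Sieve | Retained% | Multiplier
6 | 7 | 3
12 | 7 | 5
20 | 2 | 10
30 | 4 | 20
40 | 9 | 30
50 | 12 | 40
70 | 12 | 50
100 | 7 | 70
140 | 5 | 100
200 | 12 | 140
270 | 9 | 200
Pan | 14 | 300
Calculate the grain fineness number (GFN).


Formula: GFN = sum(pct * multiplier) / sum(pct)
sum(pct * multiplier) = 10176
sum(pct) = 100
GFN = 10176 / 100 = 101.76


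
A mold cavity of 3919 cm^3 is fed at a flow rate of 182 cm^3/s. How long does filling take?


Formula: t_fill = V_mold / Q_flow
t = 3919 cm^3 / 182 cm^3/s = 21.5330 s

Answer: 21.5330 s


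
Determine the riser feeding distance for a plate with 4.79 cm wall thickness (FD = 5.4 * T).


Formula: FD = 5.4 * T  (riser feeding-distance rule)
FD = 5.4 * 4.79 cm = 25.8660 cm

Final answer: 25.8660 cm


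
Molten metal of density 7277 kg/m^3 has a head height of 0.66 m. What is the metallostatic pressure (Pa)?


Formula: P = rho * g * h
rho * g = 7277 * 9.81 = 71387.37 N/m^3
P = 71387.37 * 0.66 = 47115.6642 Pa

Final answer: 47115.6642 Pa


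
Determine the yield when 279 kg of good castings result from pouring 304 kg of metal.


Formula: Casting Yield = (W_good / W_total) * 100
Yield = (279 kg / 304 kg) * 100 = 91.7763%

Answer: 91.7763%


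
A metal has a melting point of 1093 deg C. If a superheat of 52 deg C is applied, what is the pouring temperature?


Formula: T_pour = T_melt + Superheat
T_pour = 1093 + 52 = 1145 deg C

1145 deg C


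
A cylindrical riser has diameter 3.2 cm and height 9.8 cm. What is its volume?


Formula: V = pi * (D/2)^2 * H  (cylinder volume)
Radius = D/2 = 3.2/2 = 1.6 cm
V = pi * 1.6^2 * 9.8 = 78.8163 cm^3

Answer: 78.8163 cm^3


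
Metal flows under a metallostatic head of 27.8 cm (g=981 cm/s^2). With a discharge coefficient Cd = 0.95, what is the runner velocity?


Formula: v = Cd * sqrt(2 * g * h)  (Torricelli with discharge coefficient)
2*g*h = 2 * 981 * 27.8 = 54543.6 cm^2/s^2
sqrt(54543.6) = 233.54571 cm/s
v = 0.95 * 233.54571 = 221.8684 cm/s


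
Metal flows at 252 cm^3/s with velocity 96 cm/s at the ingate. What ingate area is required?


Formula: A_ingate = Q / v  (continuity equation)
A = 252 cm^3/s / 96 cm/s = 2.6250 cm^2

Final answer: 2.6250 cm^2


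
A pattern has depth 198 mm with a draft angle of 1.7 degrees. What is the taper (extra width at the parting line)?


Formula: taper = depth * tan(draft_angle)
tan(1.7 deg) = 0.0296793
taper = 198 mm * 0.0296793 = 5.8765 mm

Answer: 5.8765 mm


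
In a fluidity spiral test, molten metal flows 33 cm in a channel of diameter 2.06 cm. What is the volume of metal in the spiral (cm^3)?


Formula: V = pi * (d/2)^2 * L  (cylinder volume)
Radius = 2.06/2 = 1.03 cm
V = pi * 1.03^2 * 33 = 109.9862 cm^3

109.9862 cm^3


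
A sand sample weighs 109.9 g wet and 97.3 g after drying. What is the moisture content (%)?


Formula: MC = (W_wet - W_dry) / W_wet * 100
Water mass = 109.9 - 97.3 = 12.6 g
MC = 12.6 / 109.9 * 100 = 11.4650%

11.4650%


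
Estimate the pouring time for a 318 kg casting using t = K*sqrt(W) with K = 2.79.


Formula: t = K * sqrt(W)
sqrt(W) = sqrt(318) = 17.83255
t = 2.79 * 17.83255 = 49.7528 s

Final answer: 49.7528 s


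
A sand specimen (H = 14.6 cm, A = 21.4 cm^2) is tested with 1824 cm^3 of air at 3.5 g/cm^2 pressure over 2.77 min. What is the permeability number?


Formula: Permeability Number P = (V * H) / (p * A * t)
Numerator: V * H = 1824 * 14.6 = 26630.4
Denominator: p * A * t = 3.5 * 21.4 * 2.77 = 207.473
P = 26630.4 / 207.473 = 128.3560


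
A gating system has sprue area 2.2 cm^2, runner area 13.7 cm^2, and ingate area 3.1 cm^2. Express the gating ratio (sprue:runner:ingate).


Sprue:Runner:Ingate = 1 : 13.7/2.2 : 3.1/2.2 = 1:6.23:1.41

1:6.23:1.41


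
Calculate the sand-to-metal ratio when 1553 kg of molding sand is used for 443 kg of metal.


Formula: Sand-to-Metal Ratio = W_sand / W_metal
Ratio = 1553 kg / 443 kg = 3.5056


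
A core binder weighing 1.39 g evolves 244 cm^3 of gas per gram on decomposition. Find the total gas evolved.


Formula: V_gas = W_binder * gas_evolution_rate
V = 1.39 g * 244 cm^3/g = 339.1600 cm^3


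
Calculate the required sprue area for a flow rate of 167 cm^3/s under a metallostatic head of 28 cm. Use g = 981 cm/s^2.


Formula: v = sqrt(2*g*h), A = Q/v
Velocity: v = sqrt(2 * 981 * 28) = sqrt(54936) = 234.3843 cm/s
Sprue area: A = Q / v = 167 / 234.3843 = 0.7125 cm^2


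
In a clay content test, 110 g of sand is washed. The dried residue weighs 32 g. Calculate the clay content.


Formula: Clay% = (W_total - W_washed) / W_total * 100
Clay mass = 110 - 32 = 78 g
Clay% = 78 / 110 * 100 = 70.9091%

Final answer: 70.9091%


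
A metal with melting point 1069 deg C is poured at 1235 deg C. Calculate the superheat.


Formula: Superheat = T_pour - T_melt
Superheat = 1235 - 1069 = 166 deg C

166 deg C


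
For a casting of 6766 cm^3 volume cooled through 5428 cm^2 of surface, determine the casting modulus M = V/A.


Formula: Casting Modulus M = V / A
M = 6766 cm^3 / 5428 cm^2 = 1.2465 cm

Answer: 1.2465 cm


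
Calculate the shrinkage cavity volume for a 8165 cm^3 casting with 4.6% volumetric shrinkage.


Formula: V_shrink = V_casting * shrinkage_pct / 100
V_shrink = 8165 cm^3 * 4.6 / 100 = 375.5900 cm^3

Final answer: 375.5900 cm^3


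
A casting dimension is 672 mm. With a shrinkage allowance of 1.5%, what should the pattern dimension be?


Formula: L_pattern = L_casting * (1 + shrinkage_rate/100)
Shrinkage factor = 1 + 1.5/100 = 1.015
L_pattern = 672 mm * 1.015 = 682.0800 mm

682.0800 mm


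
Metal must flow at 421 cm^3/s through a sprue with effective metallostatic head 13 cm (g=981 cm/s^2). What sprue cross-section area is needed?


Formula: v = sqrt(2*g*h), A = Q/v
Velocity: v = sqrt(2 * 981 * 13) = sqrt(25506) = 159.7060 cm/s
Sprue area: A = Q / v = 421 / 159.7060 = 2.6361 cm^2

2.6361 cm^2


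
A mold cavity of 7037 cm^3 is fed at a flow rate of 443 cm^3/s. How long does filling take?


Formula: t_fill = V_mold / Q_flow
t = 7037 cm^3 / 443 cm^3/s = 15.8849 s

Answer: 15.8849 s


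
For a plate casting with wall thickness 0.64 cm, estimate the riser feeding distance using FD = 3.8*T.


Formula: FD = 3.8 * T  (riser feeding-distance rule)
FD = 3.8 * 0.64 cm = 2.4320 cm

Answer: 2.4320 cm


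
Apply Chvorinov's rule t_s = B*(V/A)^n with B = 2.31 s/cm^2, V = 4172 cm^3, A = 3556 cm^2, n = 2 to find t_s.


Formula: t_s = B * (V/A)^n  (Chvorinov's rule, n=2)
Modulus M = V/A = 4172/3556 = 1.173228 cm
M^2 = 1.173228^2 = 1.376464 cm^2
t_s = 2.31 * 1.376464 = 3.1796 s


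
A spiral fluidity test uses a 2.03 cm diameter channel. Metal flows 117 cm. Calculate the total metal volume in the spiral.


Formula: V = pi * (d/2)^2 * L  (cylinder volume)
Radius = 2.03/2 = 1.015 cm
V = pi * 1.015^2 * 117 = 378.6760 cm^3


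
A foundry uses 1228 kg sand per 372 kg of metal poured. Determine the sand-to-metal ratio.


Formula: Sand-to-Metal Ratio = W_sand / W_metal
Ratio = 1228 kg / 372 kg = 3.3011

Answer: 3.3011


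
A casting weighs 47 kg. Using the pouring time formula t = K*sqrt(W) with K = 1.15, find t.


Formula: t = K * sqrt(W)
sqrt(W) = sqrt(47) = 6.85565
t = 1.15 * 6.85565 = 7.8840 s

Final answer: 7.8840 s


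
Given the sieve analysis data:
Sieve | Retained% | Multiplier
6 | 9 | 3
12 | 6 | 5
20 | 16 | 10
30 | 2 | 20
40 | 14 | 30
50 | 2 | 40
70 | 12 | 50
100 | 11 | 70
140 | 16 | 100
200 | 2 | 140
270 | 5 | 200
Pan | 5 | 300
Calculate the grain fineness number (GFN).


Formula: GFN = sum(pct * multiplier) / sum(pct)
sum(pct * multiplier) = 6507
sum(pct) = 100
GFN = 6507 / 100 = 65.07


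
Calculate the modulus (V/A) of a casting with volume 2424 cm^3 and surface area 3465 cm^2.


Formula: Casting Modulus M = V / A
M = 2424 cm^3 / 3465 cm^2 = 0.6996 cm

0.6996 cm


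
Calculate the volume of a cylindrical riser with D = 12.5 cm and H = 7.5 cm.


Formula: V = pi * (D/2)^2 * H  (cylinder volume)
Radius = D/2 = 12.5/2 = 6.25 cm
V = pi * 6.25^2 * 7.5 = 920.3885 cm^3

Answer: 920.3885 cm^3


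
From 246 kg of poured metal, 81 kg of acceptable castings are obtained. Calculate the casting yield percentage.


Formula: Casting Yield = (W_good / W_total) * 100
Yield = (81 kg / 246 kg) * 100 = 32.9268%

32.9268%


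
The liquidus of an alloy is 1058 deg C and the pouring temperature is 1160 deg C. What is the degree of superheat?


Formula: Superheat = T_pour - T_melt
Superheat = 1160 - 1058 = 102 deg C


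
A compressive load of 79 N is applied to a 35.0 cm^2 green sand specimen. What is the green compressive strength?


Formula: Compressive Strength = Force / Area
Strength = 79 N / 35.0 cm^2 = 2.2571 N/cm^2

Final answer: 2.2571 N/cm^2


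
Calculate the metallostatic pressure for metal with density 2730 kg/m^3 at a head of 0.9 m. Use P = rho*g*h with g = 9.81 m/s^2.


Formula: P = rho * g * h
rho * g = 2730 * 9.81 = 26781.3 N/m^3
P = 26781.3 * 0.9 = 24103.1700 Pa

Answer: 24103.1700 Pa


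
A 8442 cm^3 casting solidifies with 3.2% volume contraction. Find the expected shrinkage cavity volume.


Formula: V_shrink = V_casting * shrinkage_pct / 100
V_shrink = 8442 cm^3 * 3.2 / 100 = 270.1440 cm^3


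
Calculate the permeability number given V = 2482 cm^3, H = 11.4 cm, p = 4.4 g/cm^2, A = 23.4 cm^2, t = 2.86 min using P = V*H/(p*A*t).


Formula: Permeability Number P = (V * H) / (p * A * t)
Numerator: V * H = 2482 * 11.4 = 28294.8
Denominator: p * A * t = 4.4 * 23.4 * 2.86 = 294.4656
P = 28294.8 / 294.4656 = 96.0886

Answer: 96.0886


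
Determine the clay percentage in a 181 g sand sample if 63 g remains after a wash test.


Formula: Clay% = (W_total - W_washed) / W_total * 100
Clay mass = 181 - 63 = 118 g
Clay% = 118 / 181 * 100 = 65.1934%

65.1934%
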